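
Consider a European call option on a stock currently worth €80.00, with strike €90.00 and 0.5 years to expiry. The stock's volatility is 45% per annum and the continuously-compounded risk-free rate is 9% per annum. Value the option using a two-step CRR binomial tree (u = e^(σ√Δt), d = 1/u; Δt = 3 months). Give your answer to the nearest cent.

€8.28

CRR parameters: u = e^(σ√Δt) = e^(0.45·√0.25) = 1.2523, d = 1/u = 0.7985
Per-period rate: rΔt = 0.09·0.25 = 0.0225, so R = e^0.0225 = 1.0228
Risk-neutral probability p = (e^0.0225 − 0.7985)/(1.2523 − 0.7985) = 0.2242/0.4538 = 0.4941
Terminal stock prices: S_uu = 125.5, S_ud = 80, S_dd = 51.01
Terminal payoffs (S − K): max(35.46, 0) = 35.46, max(-10, 0) = 0, max(-38.99, 0) = 0
Node u (S = 100.2): V_u = e^(−0.0225)·[0.4941·35.4650 + 0.5059·0.0000] = 17.1344
Node d (S = 63.88): V_d = e^(−0.0225)·[0.4941·0.0000 + 0.5059·0.0000] = 0.0000
Node 0 (S = 80): V_0 = e^(−0.0225)·[0.4941·17.1344 + 0.5059·0.0000] = 8.2782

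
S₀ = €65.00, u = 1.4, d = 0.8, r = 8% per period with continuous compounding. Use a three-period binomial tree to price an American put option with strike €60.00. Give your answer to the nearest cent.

€4.73

Risk-neutral probability p = (e^0.08 − 0.8)/(1.4 − 0.8) = 0.2833/0.6000 = 0.4721
Terminal stock prices: S_uuu = 178.4, S_uud = 101.9, S_udd = 58.24, S_ddd = 33.28
Terminal payoffs (K − S): max(-118.4, 0) = 0, max(-41.92, 0) = 0, max(1.76, 0) = 1.76, max(26.72, 0) = 26.72
Node uu (S = 127.4): continuation = e^(−0.08)·[0.4721·0.0000 + 0.5279·0.0000] = 0.0000; exercise value = 0.0000 ≤ continuation, so V_uu = 0.0000
Node ud (S = 72.8): continuation = e^(−0.08)·[0.4721·0.0000 + 0.5279·1.7600] = 0.8576; exercise value = 0.0000 ≤ continuation, so V_ud = 0.8576
Node dd (S = 41.6): continuation = e^(−0.08)·[0.4721·1.7600 + 0.5279·26.7200] = 13.7870; exercise value = 18.4000 > continuation, so V_dd = 18.4000 (exercise)
Node u (S = 91): continuation = e^(−0.08)·[0.4721·0.0000 + 0.5279·0.8576] = 0.4179; exercise value = 0.0000 ≤ continuation, so V_u = 0.4179
Node d (S = 52): continuation = e^(−0.08)·[0.4721·0.8576 + 0.5279·18.4000] = 9.3396; exercise value = 8.0000 ≤ continuation, so V_d = 9.3396
Node 0 (S = 65): continuation = e^(−0.08)·[0.4721·0.4179 + 0.5279·9.3396] = 4.7330; exercise value = 0.0000 ≤ continuation, so V_0 = 4.7330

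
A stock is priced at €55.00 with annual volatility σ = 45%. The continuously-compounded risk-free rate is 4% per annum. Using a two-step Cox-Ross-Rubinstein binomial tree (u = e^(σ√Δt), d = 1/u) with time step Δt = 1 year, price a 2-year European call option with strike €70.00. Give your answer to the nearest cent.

CRR parameters: u = e^(σ√Δt) = e^(0.45·√1) = 1.5683, d = 1/u = 0.6376
Per-period rate: rΔt = 0.04·1 = 0.04, so R = e^0.04 = 1.0408
Risk-neutral probability p = (e^0.04 − 0.6376)/(1.5683 − 0.6376) = 0.4032/0.9307 = 0.4332
Terminal stock prices: S_uu = 135.3, S_ud = 55, S_dd = 22.36
Terminal payoffs (S − K): max(65.28, 0) = 65.28, max(-15, 0) = 0, max(-47.64, 0) = 0
Node u (S = 86.26): V_u = e^(−0.04)·[0.4332·65.2782 + 0.5668·0.0000] = 27.1704
Node d (S = 35.07): V_d = e^(−0.04)·[0.4332·0.0000 + 0.5668·0.0000] = 0.0000
Node 0 (S = 55): V_0 = e^(−0.04)·[0.4332·27.1704 + 0.5668·0.0000] = 11.3090

€11.31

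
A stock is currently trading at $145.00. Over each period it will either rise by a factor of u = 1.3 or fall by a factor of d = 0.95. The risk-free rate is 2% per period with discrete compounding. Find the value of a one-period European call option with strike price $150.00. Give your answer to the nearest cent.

$7.55

Risk-neutral probability p = (1 + 0.02 − 0.95)/(1.3 − 0.95) = 0.0700/0.3500 = 0.2000
Terminal stock prices: S_u = 188.5, S_d = 137.8
Terminal payoffs (S − K): max(38.5, 0) = 38.5, max(-12.25, 0) = 0
Node 0 (S = 145): V_0 = 1/1.02·[0.2000·38.5000 + 0.8000·0.0000] = 7.5490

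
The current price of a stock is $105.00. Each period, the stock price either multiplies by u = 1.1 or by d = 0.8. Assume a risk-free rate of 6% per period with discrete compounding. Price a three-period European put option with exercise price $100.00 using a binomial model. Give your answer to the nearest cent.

Risk-neutral probability p = (1 + 0.06 − 0.8)/(1.1 − 0.8) = 0.2600/0.3000 = 0.8667
Terminal stock prices: S_uuu = 139.8, S_uud = 101.6, S_udd = 73.92, S_ddd = 53.76
Terminal payoffs (K − S): max(-39.76, 0) = 0, max(-1.64, 0) = 0, max(26.08, 0) = 26.08, max(46.24, 0) = 46.24
Node uu (S = 127.1): V_uu = 1/1.06·[0.8667·0.0000 + 0.1333·0.0000] = 0.0000
Node ud (S = 92.4): V_ud = 1/1.06·[0.8667·0.0000 + 0.1333·26.0800] = 3.2805
Node dd (S = 67.2): V_dd = 1/1.06·[0.8667·26.0800 + 0.1333·46.2400] = 27.1396
Node u (S = 115.5): V_u = 1/1.06·[0.8667·0.0000 + 0.1333·3.2805] = 0.4126
Node d (S = 84): V_d = 1/1.06·[0.8667·3.2805 + 0.1333·27.1396] = 6.0960
Node 0 (S = 105): V_0 = 1/1.06·[0.8667·0.4126 + 0.1333·6.0960] = 1.1042

$1.10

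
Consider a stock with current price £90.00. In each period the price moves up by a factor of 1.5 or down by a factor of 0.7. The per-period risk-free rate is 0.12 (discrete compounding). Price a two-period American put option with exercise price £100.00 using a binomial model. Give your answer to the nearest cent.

£16.79

Risk-neutral probability p = (1 + 0.12 − 0.7)/(1.5 − 0.7) = 0.4200/0.8000 = 0.5250
Terminal stock prices: S_uu = 202.5, S_ud = 94.5, S_dd = 44.1
Terminal payoffs (K − S): max(-102.5, 0) = 0, max(5.5, 0) = 5.5, max(55.9, 0) = 55.9
Node u (S = 135): continuation = 1/1.12·[0.5250·0.0000 + 0.4750·5.5000] = 2.3326; exercise value = 0.0000 ≤ continuation, so V_u = 2.3326
Node d (S = 63): continuation = 1/1.12·[0.5250·5.5000 + 0.4750·55.9000] = 26.2857; exercise value = 37.0000 > continuation, so V_d = 37.0000 (exercise)
Node 0 (S = 90): continuation = 1/1.12·[0.5250·2.3326 + 0.4750·37.0000] = 16.7854; exercise value = 10.0000 ≤ continuation, so V_0 = 16.7854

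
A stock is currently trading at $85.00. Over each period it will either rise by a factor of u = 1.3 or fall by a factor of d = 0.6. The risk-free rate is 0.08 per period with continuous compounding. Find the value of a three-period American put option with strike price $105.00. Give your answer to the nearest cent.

$24.66

Risk-neutral probability p = (e^0.08 − 0.6)/(1.3 − 0.6) = 0.4833/0.7000 = 0.6904
Terminal stock prices: S_uuu = 186.7, S_uud = 86.19, S_udd = 39.78, S_ddd = 18.36
Terminal payoffs (K − S): max(-81.75, 0) = 0, max(18.81, 0) = 18.81, max(65.22, 0) = 65.22, max(86.64, 0) = 86.64
Node uu (S = 143.7): continuation = e^(−0.08)·[0.6904·0.0000 + 0.3096·18.8100] = 5.3757; exercise value = 0.0000 ≤ continuation, so V_uu = 5.3757
Node ud (S = 66.3): continuation = e^(−0.08)·[0.6904·18.8100 + 0.3096·65.2200] = 30.6272; exercise value = 38.7000 > continuation, so V_ud = 38.7000 (exercise)
Node dd (S = 30.6): continuation = e^(−0.08)·[0.6904·65.2200 + 0.3096·86.6400] = 66.3272; exercise value = 74.4000 > continuation, so V_dd = 74.4000 (exercise)
Node u (S = 110.5): continuation = e^(−0.08)·[0.6904·5.3757 + 0.3096·38.7000] = 14.4860; exercise value = 0.0000 ≤ continuation, so V_u = 14.4860
Node d (S = 51): continuation = e^(−0.08)·[0.6904·38.7000 + 0.3096·74.4000] = 45.9272; exercise value = 54.0000 > continuation, so V_d = 54.0000 (exercise)
Node 0 (S = 85): continuation = e^(−0.08)·[0.6904·14.4860 + 0.3096·54.0000] = 24.6649; exercise value = 20.0000 ≤ continuation, so V_0 = 24.6649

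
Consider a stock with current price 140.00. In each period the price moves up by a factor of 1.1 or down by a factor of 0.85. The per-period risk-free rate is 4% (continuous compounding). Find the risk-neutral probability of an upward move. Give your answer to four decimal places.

p = 0.7632

Risk-neutral probability p = (e^0.04 − 0.85)/(1.1 − 0.85) = 0.1908/0.2500 = 0.7632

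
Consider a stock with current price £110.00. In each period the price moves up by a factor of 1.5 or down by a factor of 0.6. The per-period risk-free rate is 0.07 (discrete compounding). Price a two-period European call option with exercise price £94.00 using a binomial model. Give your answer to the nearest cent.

£38.74

Risk-neutral probability p = (1 + 0.07 − 0.6)/(1.5 − 0.6) = 0.4700/0.9000 = 0.5222
Terminal stock prices: S_uu = 247.5, S_ud = 99, S_dd = 39.6
Terminal payoffs (S − K): max(153.5, 0) = 153.5, max(5, 0) = 5, max(-54.4, 0) = 0
Node u (S = 165): V_u = 1/1.07·[0.5222·153.5000 + 0.4778·5.0000] = 77.1495
Node d (S = 66): V_d = 1/1.07·[0.5222·5.0000 + 0.4778·0.0000] = 2.4403
Node 0 (S = 110): V_0 = 1/1.07·[0.5222·77.1495 + 0.4778·2.4403] = 38.7431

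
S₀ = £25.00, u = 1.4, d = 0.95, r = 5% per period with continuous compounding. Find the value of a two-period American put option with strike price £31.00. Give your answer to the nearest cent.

Risk-neutral probability p = (e^0.05 − 0.95)/(1.4 − 0.95) = 0.1013/0.4500 = 0.2250
Terminal stock prices: S_uu = 49, S_ud = 33.25, S_dd = 22.56
Terminal payoffs (K − S): max(-18, 0) = 0, max(-2.25, 0) = 0, max(8.438, 0) = 8.438
Node u (S = 35): continuation = e^(−0.05)·[0.2250·0.0000 + 0.7750·0.0000] = 0.0000; exercise value = 0.0000 ≤ continuation, so V_u = 0.0000
Node d (S = 23.75): continuation = e^(−0.05)·[0.2250·0.0000 + 0.7750·8.4375] = 6.2198; exercise value = 7.2500 > continuation, so V_d = 7.2500 (exercise)
Node 0 (S = 25): continuation = e^(−0.05)·[0.2250·0.0000 + 0.7750·7.2500] = 5.3444; exercise value = 6.0000 > continuation, so V_0 = 6.0000 (exercise)

£6.00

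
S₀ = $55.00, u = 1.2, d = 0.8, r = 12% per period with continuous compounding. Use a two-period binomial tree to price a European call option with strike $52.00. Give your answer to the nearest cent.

$14.53

Risk-neutral probability p = (e^0.12 − 0.8)/(1.2 − 0.8) = 0.3275/0.4000 = 0.8187
Terminal stock prices: S_uu = 79.2, S_ud = 52.8, S_dd = 35.2
Terminal payoffs (S − K): max(27.2, 0) = 27.2, max(0.8, 0) = 0.8, max(-16.8, 0) = 0
Node u (S = 66): V_u = e^(−0.12)·[0.8187·27.2000 + 0.1813·0.8000] = 19.8801
Node d (S = 44): V_d = e^(−0.12)·[0.8187·0.8000 + 0.1813·0.0000] = 0.5809
Node 0 (S = 55): V_0 = e^(−0.12)·[0.8187·19.8801 + 0.1813·0.5809] = 14.5295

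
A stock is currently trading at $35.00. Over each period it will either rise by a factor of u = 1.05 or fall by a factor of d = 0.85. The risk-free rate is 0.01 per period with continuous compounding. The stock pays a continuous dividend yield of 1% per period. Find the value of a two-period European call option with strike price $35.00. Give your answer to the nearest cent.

$1.98

Per-period risk-free factor R = e^0.01 = 1.0101; dividend-adjusted growth = e^(0.01−0.01) = 1.0000.
Risk-neutral probability p = (1.0000 − 0.85)/(1.05 − 0.85) = 0.1500/0.2000 = 0.7500
Terminal stock prices: S_uu = 38.59, S_ud = 31.24, S_dd = 25.29
Terminal payoffs (S − K): max(3.587, 0) = 3.587, max(-3.762, 0) = 0, max(-9.713, 0) = 0
Node u (S = 36.75): V_u = e^(−0.01)·[0.7500·3.5875 + 0.2500·0.0000] = 2.6639
Node d (S = 29.75): V_d = e^(−0.01)·[0.7500·0.0000 + 0.2500·0.0000] = 0.0000
Node 0 (S = 35): V_0 = e^(−0.01)·[0.7500·2.6639 + 0.2500·0.0000] = 1.9780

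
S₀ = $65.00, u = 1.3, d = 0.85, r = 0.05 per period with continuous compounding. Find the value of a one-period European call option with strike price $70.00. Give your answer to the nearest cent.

$6.17

Risk-neutral probability p = (e^0.05 − 0.85)/(1.3 − 0.85) = 0.2013/0.4500 = 0.4473
Terminal stock prices: S_u = 84.5, S_d = 55.25
Terminal payoffs (S − K): max(14.5, 0) = 14.5, max(-14.75, 0) = 0
Node 0 (S = 65): V_0 = e^(−0.05)·[0.4473·14.5000 + 0.5527·0.0000] = 6.1691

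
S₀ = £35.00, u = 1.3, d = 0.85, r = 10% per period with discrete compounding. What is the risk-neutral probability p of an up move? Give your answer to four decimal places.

p = 0.5556

Risk-neutral probability p = (1 + 0.1 − 0.85)/(1.3 − 0.85) = 0.2500/0.4500 = 0.5556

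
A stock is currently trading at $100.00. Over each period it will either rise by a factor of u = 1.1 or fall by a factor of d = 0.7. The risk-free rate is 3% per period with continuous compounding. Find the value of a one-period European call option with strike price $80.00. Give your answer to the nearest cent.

Risk-neutral probability p = (e^0.03 − 0.7)/(1.1 − 0.7) = 0.3305/0.4000 = 0.8261
Terminal stock prices: S_u = 110, S_d = 70
Terminal payoffs (S − K): max(30, 0) = 30, max(-10, 0) = 0
Node 0 (S = 100): V_0 = e^(−0.03)·[0.8261·30.0000 + 0.1739·0.0000] = 24.0516

$24.05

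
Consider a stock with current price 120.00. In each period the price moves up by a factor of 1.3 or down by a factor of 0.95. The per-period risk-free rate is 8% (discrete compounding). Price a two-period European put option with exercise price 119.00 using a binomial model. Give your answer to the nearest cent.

3.62

Risk-neutral probability p = (1 + 0.08 − 0.95)/(1.3 − 0.95) = 0.1300/0.3500 = 0.3714
Terminal stock prices: S_uu = 202.8, S_ud = 148.2, S_dd = 108.3
Terminal payoffs (K − S): max(-83.8, 0) = 0, max(-29.2, 0) = 0, max(10.7, 0) = 10.7
Node u (S = 156): V_u = 1/1.08·[0.3714·0.0000 + 0.6286·0.0000] = 0.0000
Node d (S = 114): V_d = 1/1.08·[0.3714·0.0000 + 0.6286·10.7000] = 6.2275
Node 0 (S = 120): V_0 = 1/1.08·[0.3714·0.0000 + 0.6286·6.2275] = 3.6245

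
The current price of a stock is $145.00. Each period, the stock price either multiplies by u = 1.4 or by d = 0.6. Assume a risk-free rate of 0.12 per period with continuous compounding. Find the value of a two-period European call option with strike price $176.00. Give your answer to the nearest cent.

$37.00

Risk-neutral probability p = (e^0.12 − 0.6)/(1.4 − 0.6) = 0.5275/0.8000 = 0.6594
Terminal stock prices: S_uu = 284.2, S_ud = 121.8, S_dd = 52.2
Terminal payoffs (S − K): max(108.2, 0) = 108.2, max(-54.2, 0) = 0, max(-123.8, 0) = 0
Node u (S = 203): V_u = e^(−0.12)·[0.6594·108.2000 + 0.3406·0.0000] = 63.2764
Node d (S = 87): V_d = e^(−0.12)·[0.6594·0.0000 + 0.3406·0.0000] = 0.0000
Node 0 (S = 145): V_0 = e^(−0.12)·[0.6594·63.2764 + 0.3406·0.0000] = 37.0047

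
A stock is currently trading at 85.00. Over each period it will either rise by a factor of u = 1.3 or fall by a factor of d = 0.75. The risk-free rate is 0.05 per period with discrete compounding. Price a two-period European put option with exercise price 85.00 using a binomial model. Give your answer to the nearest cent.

Risk-neutral probability p = (1 + 0.05 − 0.75)/(1.3 − 0.75) = 0.3000/0.5500 = 0.5455
Terminal stock prices: S_uu = 143.7, S_ud = 82.88, S_dd = 47.81
Terminal payoffs (K − S): max(-58.65, 0) = 0, max(2.125, 0) = 2.125, max(37.19, 0) = 37.19
Node u (S = 110.5): V_u = 1/1.05·[0.5455·0.0000 + 0.4545·2.1250] = 0.9199
Node d (S = 63.75): V_d = 1/1.05·[0.5455·2.1250 + 0.4545·37.1875] = 17.2024
Node 0 (S = 85): V_0 = 1/1.05·[0.5455·0.9199 + 0.4545·17.2024] = 7.9248

7.92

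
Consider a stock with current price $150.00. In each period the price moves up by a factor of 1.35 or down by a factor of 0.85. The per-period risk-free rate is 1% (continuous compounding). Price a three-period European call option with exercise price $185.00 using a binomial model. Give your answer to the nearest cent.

Risk-neutral probability p = (e^0.01 − 0.85)/(1.35 − 0.85) = 0.1601/0.5000 = 0.3201
Terminal stock prices: S_uuu = 369.1, S_uud = 232.4, S_udd = 146.3, S_ddd = 92.12
Terminal payoffs (S − K): max(184.1, 0) = 184.1, max(47.37, 0) = 47.37, max(-38.69, 0) = 0, max(-92.88, 0) = 0
Node uu (S = 273.4): V_uu = e^(−0.01)·[0.3201·184.0563 + 0.6799·47.3688] = 90.2158
Node ud (S = 172.1): V_ud = e^(−0.01)·[0.3201·47.3688 + 0.6799·0.0000] = 15.0119
Node dd (S = 108.4): V_dd = e^(−0.01)·[0.3201·0.0000 + 0.6799·0.0000] = 0.0000
Node u (S = 202.5): V_u = e^(−0.01)·[0.3201·90.2158 + 0.6799·15.0119] = 38.6958
Node d (S = 127.5): V_d = e^(−0.01)·[0.3201·15.0119 + 0.6799·0.0000] = 4.7575
Node 0 (S = 150): V_0 = e^(−0.01)·[0.3201·38.6958 + 0.6799·4.7575] = 15.4657

$15.47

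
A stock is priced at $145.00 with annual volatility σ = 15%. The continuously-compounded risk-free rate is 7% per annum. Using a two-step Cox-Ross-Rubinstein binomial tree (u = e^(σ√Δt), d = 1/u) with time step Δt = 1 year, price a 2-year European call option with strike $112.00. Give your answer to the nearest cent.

CRR parameters: u = e^(σ√Δt) = e^(0.15·√1) = 1.1618, d = 1/u = 0.8607
Per-period rate: rΔt = 0.07·1 = 0.07, so R = e^0.07 = 1.0725
Risk-neutral probability p = (e^0.07 − 0.8607)/(1.1618 − 0.8607) = 0.2118/0.3011 = 0.7034
Terminal stock prices: S_uu = 195.7, S_ud = 145, S_dd = 107.4
Terminal payoffs (S − K): max(83.73, 0) = 83.73, max(33, 0) = 33, max(-4.581, 0) = 0
Node u (S = 168.5): V_u = e^(−0.07)·[0.7034·83.7295 + 0.2966·33.0000] = 64.0379
Node d (S = 124.8): V_d = e^(−0.07)·[0.7034·33.0000 + 0.2966·0.0000] = 21.6417
Node 0 (S = 145): V_0 = e^(−0.07)·[0.7034·64.0379 + 0.2966·21.6417] = 47.9823

$47.98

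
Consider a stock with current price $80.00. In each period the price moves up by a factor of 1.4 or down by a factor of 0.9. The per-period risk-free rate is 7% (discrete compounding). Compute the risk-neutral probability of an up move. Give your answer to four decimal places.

Risk-neutral probability p = (1 + 0.07 − 0.9)/(1.4 − 0.9) = 0.1700/0.5000 = 0.3400

p = 0.3400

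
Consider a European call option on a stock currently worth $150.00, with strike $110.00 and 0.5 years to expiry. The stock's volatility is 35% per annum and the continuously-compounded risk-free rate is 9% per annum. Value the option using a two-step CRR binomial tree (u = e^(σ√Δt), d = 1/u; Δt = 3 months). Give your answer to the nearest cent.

CRR parameters: u = e^(σ√Δt) = e^(0.35·√0.25) = 1.1912, d = 1/u = 0.8395
Per-period rate: rΔt = 0.09·0.25 = 0.0225, so R = e^0.0225 = 1.0228
Risk-neutral probability p = (e^0.0225 − 0.8395)/(1.1912 − 0.8395) = 0.1833/0.3518 = 0.5210
Terminal stock prices: S_uu = 212.9, S_ud = 150, S_dd = 105.7
Terminal payoffs (S − K): max(102.9, 0) = 102.9, max(40, 0) = 40, max(-4.297, 0) = 0
Node u (S = 178.7): V_u = e^(−0.0225)·[0.5210·102.8601 + 0.4790·40.0000] = 71.1343
Node d (S = 125.9): V_d = e^(−0.0225)·[0.5210·40.0000 + 0.4790·0.0000] = 20.3781
Node 0 (S = 150): V_0 = e^(−0.0225)·[0.5210·71.1343 + 0.4790·20.3781] = 45.7826

$45.78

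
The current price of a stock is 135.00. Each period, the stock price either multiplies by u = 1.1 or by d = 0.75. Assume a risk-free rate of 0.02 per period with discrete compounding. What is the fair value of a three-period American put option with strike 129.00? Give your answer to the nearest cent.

Risk-neutral probability p = (1 + 0.02 − 0.75)/(1.1 − 0.75) = 0.2700/0.3500 = 0.7714
Terminal stock prices: S_uuu = 179.7, S_uud = 122.5, S_udd = 83.53, S_ddd = 56.95
Terminal payoffs (K − S): max(-50.69, 0) = 0, max(6.487, 0) = 6.487, max(45.47, 0) = 45.47, max(72.05, 0) = 72.05
Node uu (S = 163.4): continuation = 1/1.02·[0.7714·0.0000 + 0.2286·6.4875] = 1.4538; exercise value = 0.0000 ≤ continuation, so V_uu = 1.4538
Node ud (S = 111.4): continuation = 1/1.02·[0.7714·6.4875 + 0.2286·45.4688] = 15.0956; exercise value = 17.6250 > continuation, so V_ud = 17.6250 (exercise)
Node dd (S = 75.94): continuation = 1/1.02·[0.7714·45.4688 + 0.2286·72.0469] = 50.5331; exercise value = 53.0625 > continuation, so V_dd = 53.0625 (exercise)
Node u (S = 148.5): continuation = 1/1.02·[0.7714·1.4538 + 0.2286·17.6250] = 5.0491; exercise value = 0.0000 ≤ continuation, so V_u = 5.0491
Node d (S = 101.2): continuation = 1/1.02·[0.7714·17.6250 + 0.2286·53.0625] = 25.2206; exercise value = 27.7500 > continuation, so V_d = 27.7500 (exercise)
Node 0 (S = 135): continuation = 1/1.02·[0.7714·5.0491 + 0.2286·27.7500] = 10.0371; exercise value = 0.0000 ≤ continuation, so V_0 = 10.0371

10.04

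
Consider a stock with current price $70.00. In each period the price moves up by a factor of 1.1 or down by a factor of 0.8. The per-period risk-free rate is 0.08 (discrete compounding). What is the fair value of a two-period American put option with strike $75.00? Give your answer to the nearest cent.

Risk-neutral probability p = (1 + 0.08 − 0.8)/(1.1 − 0.8) = 0.2800/0.3000 = 0.9333
Terminal stock prices: S_uu = 84.7, S_ud = 61.6, S_dd = 44.8
Terminal payoffs (K − S): max(-9.7, 0) = 0, max(13.4, 0) = 13.4, max(30.2, 0) = 30.2
Node u (S = 77): continuation = 1/1.08·[0.9333·0.0000 + 0.0667·13.4000] = 0.8272; exercise value = 0.0000 ≤ continuation, so V_u = 0.8272
Node d (S = 56): continuation = 1/1.08·[0.9333·13.4000 + 0.0667·30.2000] = 13.4444; exercise value = 19.0000 > continuation, so V_d = 19.0000 (exercise)
Node 0 (S = 70): continuation = 1/1.08·[0.9333·0.8272 + 0.0667·19.0000] = 1.8877; exercise value = 5.0000 > continuation, so V_0 = 5.0000 (exercise)

$5.00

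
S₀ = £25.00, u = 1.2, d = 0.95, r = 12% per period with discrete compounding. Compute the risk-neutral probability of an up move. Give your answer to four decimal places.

Risk-neutral probability p = (1 + 0.12 − 0.95)/(1.2 − 0.95) = 0.1700/0.2500 = 0.6800

p = 0.6800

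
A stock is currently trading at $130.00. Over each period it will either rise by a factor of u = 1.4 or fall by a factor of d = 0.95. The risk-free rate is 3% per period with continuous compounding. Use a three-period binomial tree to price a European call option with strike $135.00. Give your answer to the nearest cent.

Risk-neutral probability p = (e^0.03 − 0.95)/(1.4 − 0.95) = 0.0805/0.4500 = 0.1788
Terminal stock prices: S_uuu = 356.7, S_uud = 242.1, S_udd = 164.3, S_ddd = 111.5
Terminal payoffs (S − K): max(221.7, 0) = 221.7, max(107.1, 0) = 107.1, max(29.25, 0) = 29.25, max(-23.54, 0) = 0
Node uu (S = 254.8): V_uu = e^(−0.03)·[0.1788·221.7200 + 0.8212·107.0600] = 123.7899
Node ud (S = 172.9): V_ud = e^(−0.03)·[0.1788·107.0600 + 0.8212·29.2550] = 41.8899
Node dd (S = 117.3): V_dd = e^(−0.03)·[0.1788·29.2550 + 0.8212·0.0000] = 5.0759
Node u (S = 182): V_u = e^(−0.03)·[0.1788·123.7899 + 0.8212·41.8899] = 54.8618
Node d (S = 123.5): V_d = e^(−0.03)·[0.1788·41.8899 + 0.8212·5.0759] = 11.3132
Node 0 (S = 130): V_0 = e^(−0.03)·[0.1788·54.8618 + 0.8212·11.3132] = 18.5347

$18.53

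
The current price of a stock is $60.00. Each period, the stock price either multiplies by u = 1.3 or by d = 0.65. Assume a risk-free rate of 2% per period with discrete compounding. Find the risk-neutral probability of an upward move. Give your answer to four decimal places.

Risk-neutral probability p = (1 + 0.02 − 0.65)/(1.3 − 0.65) = 0.3700/0.6500 = 0.5692

p = 0.5692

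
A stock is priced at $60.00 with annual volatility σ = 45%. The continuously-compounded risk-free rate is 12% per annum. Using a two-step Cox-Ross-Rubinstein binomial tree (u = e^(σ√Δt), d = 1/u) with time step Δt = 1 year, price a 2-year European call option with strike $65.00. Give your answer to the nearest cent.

CRR parameters: u = e^(σ√Δt) = e^(0.45·√1) = 1.5683, d = 1/u = 0.6376
Per-period rate: rΔt = 0.12·1 = 0.12, so R = e^0.12 = 1.1275
Risk-neutral probability p = (e^0.12 − 0.6376)/(1.5683 − 0.6376) = 0.4899/0.9307 = 0.5264
Terminal stock prices: S_uu = 147.6, S_ud = 60, S_dd = 24.39
Terminal payoffs (S − K): max(82.58, 0) = 82.58, max(-5, 0) = 0, max(-40.61, 0) = 0
Node u (S = 94.1): V_u = e^(−0.12)·[0.5264·82.5762 + 0.4736·0.0000] = 38.5493
Node d (S = 38.26): V_d = e^(−0.12)·[0.5264·0.0000 + 0.4736·0.0000] = 0.0000
Node 0 (S = 60): V_0 = e^(−0.12)·[0.5264·38.5493 + 0.4736·0.0000] = 17.9961

$18.00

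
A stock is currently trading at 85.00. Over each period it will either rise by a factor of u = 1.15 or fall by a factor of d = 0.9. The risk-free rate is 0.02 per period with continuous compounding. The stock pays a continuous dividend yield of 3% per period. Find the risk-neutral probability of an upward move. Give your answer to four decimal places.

Per-period risk-free factor R = e^0.02 = 1.0202; dividend-adjusted growth = e^(0.02−0.03) = 0.9900.
Risk-neutral probability p = (0.9900 − 0.9)/(1.15 − 0.9) = 0.0900/0.2500 = 0.3602

p = 0.3602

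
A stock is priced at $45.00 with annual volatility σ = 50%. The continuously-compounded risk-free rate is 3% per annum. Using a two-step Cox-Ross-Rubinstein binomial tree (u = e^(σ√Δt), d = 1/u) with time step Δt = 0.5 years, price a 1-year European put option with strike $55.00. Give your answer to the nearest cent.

$14.99

CRR parameters: u = e^(σ√Δt) = e^(0.5·√0.5) = 1.4241, d = 1/u = 0.7022
Per-period rate: rΔt = 0.03·0.5 = 0.015, so R = e^0.015 = 1.0151
Risk-neutral probability p = (e^0.015 − 0.7022)/(1.4241 − 0.7022) = 0.3129/0.7219 = 0.4335
Terminal stock prices: S_uu = 91.27, S_ud = 45, S_dd = 22.19
Terminal payoffs (K − S): max(-36.27, 0) = 0, max(10, 0) = 10, max(32.81, 0) = 32.81
Node u (S = 64.09): V_u = e^(−0.015)·[0.4335·0.0000 + 0.5665·10.0000] = 5.5811
Node d (S = 31.6): V_d = e^(−0.015)·[0.4335·10.0000 + 0.5665·32.8119] = 22.5827
Node 0 (S = 45): V_0 = e^(−0.015)·[0.4335·5.5811 + 0.5665·22.5827] = 14.9868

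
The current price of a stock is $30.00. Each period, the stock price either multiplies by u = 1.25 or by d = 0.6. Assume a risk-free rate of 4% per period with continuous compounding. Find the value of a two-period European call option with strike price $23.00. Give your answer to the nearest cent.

Risk-neutral probability p = (e^0.04 − 0.6)/(1.25 − 0.6) = 0.4408/0.6500 = 0.6782
Terminal stock prices: S_uu = 46.88, S_ud = 22.5, S_dd = 10.8
Terminal payoffs (S − K): max(23.88, 0) = 23.88, max(-0.5, 0) = 0, max(-12.2, 0) = 0
Node u (S = 37.5): V_u = e^(−0.04)·[0.6782·23.8750 + 0.3218·0.0000] = 15.5564
Node d (S = 18): V_d = e^(−0.04)·[0.6782·0.0000 + 0.3218·0.0000] = 0.0000
Node 0 (S = 30): V_0 = e^(−0.04)·[0.6782·15.5564 + 0.3218·0.0000] = 10.1363

$10.14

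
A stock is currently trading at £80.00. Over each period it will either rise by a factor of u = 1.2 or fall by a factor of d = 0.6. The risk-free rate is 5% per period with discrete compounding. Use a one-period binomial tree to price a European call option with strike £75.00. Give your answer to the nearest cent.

Risk-neutral probability p = (1 + 0.05 − 0.6)/(1.2 − 0.6) = 0.4500/0.6000 = 0.7500
Terminal stock prices: S_u = 96, S_d = 48
Terminal payoffs (S − K): max(21, 0) = 21, max(-27, 0) = 0
Node 0 (S = 80): V_0 = 1/1.05·[0.7500·21.0000 + 0.2500·0.0000] = 15.0000

£15.00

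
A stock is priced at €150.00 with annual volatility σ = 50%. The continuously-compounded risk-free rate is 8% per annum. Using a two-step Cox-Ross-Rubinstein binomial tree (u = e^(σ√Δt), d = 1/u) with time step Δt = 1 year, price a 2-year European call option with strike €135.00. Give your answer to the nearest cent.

€54.98

CRR parameters: u = e^(σ√Δt) = e^(0.5·√1) = 1.6487, d = 1/u = 0.6065
Per-period rate: rΔt = 0.08·1 = 0.08, so R = e^0.08 = 1.0833
Risk-neutral probability p = (e^0.08 − 0.6065)/(1.6487 − 0.6065) = 0.4768/1.0422 = 0.4575
Terminal stock prices: S_uu = 407.7, S_ud = 150, S_dd = 55.18
Terminal payoffs (S − K): max(272.7, 0) = 272.7, max(15, 0) = 15, max(-79.82, 0) = 0
Node u (S = 247.3): V_u = e^(−0.08)·[0.4575·272.7423 + 0.5425·15.0000] = 122.6875
Node d (S = 90.98): V_d = e^(−0.08)·[0.4575·15.0000 + 0.5425·0.0000] = 6.3343
Node 0 (S = 150): V_0 = e^(−0.08)·[0.4575·122.6875 + 0.5425·6.3343] = 54.9815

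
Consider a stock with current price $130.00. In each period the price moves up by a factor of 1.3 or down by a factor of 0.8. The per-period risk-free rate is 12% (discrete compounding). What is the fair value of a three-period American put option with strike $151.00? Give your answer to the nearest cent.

$21.00

Risk-neutral probability p = (1 + 0.12 − 0.8)/(1.3 − 0.8) = 0.3200/0.5000 = 0.6400
Terminal stock prices: S_uuu = 285.6, S_uud = 175.8, S_udd = 108.2, S_ddd = 66.56
Terminal payoffs (K − S): max(-134.6, 0) = 0, max(-24.76, 0) = 0, max(42.84, 0) = 42.84, max(84.44, 0) = 84.44
Node uu (S = 219.7): continuation = 1/1.12·[0.6400·0.0000 + 0.3600·0.0000] = 0.0000; exercise value = 0.0000 ≤ continuation, so V_uu = 0.0000
Node ud (S = 135.2): continuation = 1/1.12·[0.6400·0.0000 + 0.3600·42.8400] = 13.7700; exercise value = 15.8000 > continuation, so V_ud = 15.8000 (exercise)
Node dd (S = 83.2): continuation = 1/1.12·[0.6400·42.8400 + 0.3600·84.4400] = 51.6214; exercise value = 67.8000 > continuation, so V_dd = 67.8000 (exercise)
Node u (S = 169): continuation = 1/1.12·[0.6400·0.0000 + 0.3600·15.8000] = 5.0786; exercise value = 0.0000 ≤ continuation, so V_u = 5.0786
Node d (S = 104): continuation = 1/1.12·[0.6400·15.8000 + 0.3600·67.8000] = 30.8214; exercise value = 47.0000 > continuation, so V_d = 47.0000 (exercise)
Node 0 (S = 130): continuation = 1/1.12·[0.6400·5.0786 + 0.3600·47.0000] = 18.0092; exercise value = 21.0000 > continuation, so V_0 = 21.0000 (exercise)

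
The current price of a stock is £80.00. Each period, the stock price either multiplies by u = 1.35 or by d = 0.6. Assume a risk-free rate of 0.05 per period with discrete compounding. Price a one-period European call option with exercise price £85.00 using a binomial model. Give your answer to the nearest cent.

Risk-neutral probability p = (1 + 0.05 − 0.6)/(1.35 − 0.6) = 0.4500/0.7500 = 0.6000
Terminal stock prices: S_u = 108, S_d = 48
Terminal payoffs (S − K): max(23, 0) = 23, max(-37, 0) = 0
Node 0 (S = 80): V_0 = 1/1.05·[0.6000·23.0000 + 0.4000·0.0000] = 13.1429

£13.14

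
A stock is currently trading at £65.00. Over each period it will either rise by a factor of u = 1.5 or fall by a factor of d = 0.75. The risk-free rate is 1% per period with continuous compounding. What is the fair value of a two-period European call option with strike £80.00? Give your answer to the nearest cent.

Risk-neutral probability p = (e^0.01 − 0.75)/(1.5 − 0.75) = 0.2601/0.7500 = 0.3467
Terminal stock prices: S_uu = 146.2, S_ud = 73.12, S_dd = 36.56
Terminal payoffs (S − K): max(66.25, 0) = 66.25, max(-6.875, 0) = 0, max(-43.44, 0) = 0
Node u (S = 97.5): V_u = e^(−0.01)·[0.3467·66.2500 + 0.6533·0.0000] = 22.7425
Node d (S = 48.75): V_d = e^(−0.01)·[0.3467·0.0000 + 0.6533·0.0000] = 0.0000
Node 0 (S = 65): V_0 = e^(−0.01)·[0.3467·22.7425 + 0.6533·0.0000] = 7.8071

£7.81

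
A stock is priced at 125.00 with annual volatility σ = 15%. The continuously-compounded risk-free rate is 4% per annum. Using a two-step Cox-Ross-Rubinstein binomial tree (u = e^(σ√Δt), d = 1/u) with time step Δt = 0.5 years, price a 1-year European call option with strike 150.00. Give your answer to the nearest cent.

CRR parameters: u = e^(σ√Δt) = e^(0.15·√0.5) = 1.1119, d = 1/u = 0.8994
Per-period rate: rΔt = 0.04·0.5 = 0.02, so R = e^0.02 = 1.0202
Risk-neutral probability p = (e^0.02 − 0.8994)/(1.1119 − 0.8994) = 0.1208/0.2125 = 0.5686
Terminal stock prices: S_uu = 154.5, S_ud = 125, S_dd = 101.1
Terminal payoffs (S − K): max(4.539, 0) = 4.539, max(-25, 0) = 0, max(-48.89, 0) = 0
Node u (S = 139): V_u = e^(−0.02)·[0.5686·4.5389 + 0.4314·0.0000] = 2.5295
Node d (S = 112.4): V_d = e^(−0.02)·[0.5686·0.0000 + 0.4314·0.0000] = 0.0000
Node 0 (S = 125): V_0 = e^(−0.02)·[0.5686·2.5295 + 0.4314·0.0000] = 1.4097

1.41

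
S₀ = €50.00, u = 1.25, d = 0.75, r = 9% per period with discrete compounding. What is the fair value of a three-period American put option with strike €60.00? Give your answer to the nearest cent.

€10.00

Risk-neutral probability p = (1 + 0.09 − 0.75)/(1.25 − 0.75) = 0.3400/0.5000 = 0.6800
Terminal stock prices: S_uuu = 97.66, S_uud = 58.59, S_udd = 35.16, S_ddd = 21.09
Terminal payoffs (K − S): max(-37.66, 0) = 0, max(1.406, 0) = 1.406, max(24.84, 0) = 24.84, max(38.91, 0) = 38.91
Node uu (S = 78.12): continuation = 1/1.09·[0.6800·0.0000 + 0.3200·1.4062] = 0.4128; exercise value = 0.0000 ≤ continuation, so V_uu = 0.4128
Node ud (S = 46.88): continuation = 1/1.09·[0.6800·1.4062 + 0.3200·24.8438] = 8.1709; exercise value = 13.1250 > continuation, so V_ud = 13.1250 (exercise)
Node dd (S = 28.12): continuation = 1/1.09·[0.6800·24.8438 + 0.3200·38.9062] = 26.9209; exercise value = 31.8750 > continuation, so V_dd = 31.8750 (exercise)
Node u (S = 62.5): continuation = 1/1.09·[0.6800·0.4128 + 0.3200·13.1250] = 4.1108; exercise value = 0.0000 ≤ continuation, so V_u = 4.1108
Node d (S = 37.5): continuation = 1/1.09·[0.6800·13.1250 + 0.3200·31.8750] = 17.5459; exercise value = 22.5000 > continuation, so V_d = 22.5000 (exercise)
Node 0 (S = 50): continuation = 1/1.09·[0.6800·4.1108 + 0.3200·22.5000] = 9.1700; exercise value = 10.0000 > continuation, so V_0 = 10.0000 (exercise)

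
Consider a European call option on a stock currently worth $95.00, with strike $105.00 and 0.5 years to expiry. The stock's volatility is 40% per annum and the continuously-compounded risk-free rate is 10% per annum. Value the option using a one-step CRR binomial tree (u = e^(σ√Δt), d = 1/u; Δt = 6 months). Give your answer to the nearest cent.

$10.40

CRR parameters: u = e^(σ√Δt) = e^(0.4·√0.5) = 1.3269, d = 1/u = 0.7536
Per-period rate: rΔt = 0.1·0.5 = 0.05, so R = e^0.05 = 1.0513
Risk-neutral probability p = (e^0.05 − 0.7536)/(1.3269 − 0.7536) = 0.2976/0.5733 = 0.5192
Terminal stock prices: S_u = 126.1, S_d = 71.6
Terminal payoffs (S − K): max(21.06, 0) = 21.06, max(-33.4, 0) = 0
Node 0 (S = 95): V_0 = e^(−0.05)·[0.5192·21.0552 + 0.4808·0.0000] = 10.3986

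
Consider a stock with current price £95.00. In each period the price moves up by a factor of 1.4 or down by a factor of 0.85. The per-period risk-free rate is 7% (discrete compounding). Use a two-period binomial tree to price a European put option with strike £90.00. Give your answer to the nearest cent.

£6.72

Risk-neutral probability p = (1 + 0.07 − 0.85)/(1.4 − 0.85) = 0.2200/0.5500 = 0.4000
Terminal stock prices: S_uu = 186.2, S_ud = 113, S_dd = 68.64
Terminal payoffs (K − S): max(-96.2, 0) = 0, max(-23.05, 0) = 0, max(21.36, 0) = 21.36
Node u (S = 133): V_u = 1/1.07·[0.4000·0.0000 + 0.6000·0.0000] = 0.0000
Node d (S = 80.75): V_d = 1/1.07·[0.4000·0.0000 + 0.6000·21.3625] = 11.9790
Node 0 (S = 95): V_0 = 1/1.07·[0.4000·0.0000 + 0.6000·11.9790] = 6.7172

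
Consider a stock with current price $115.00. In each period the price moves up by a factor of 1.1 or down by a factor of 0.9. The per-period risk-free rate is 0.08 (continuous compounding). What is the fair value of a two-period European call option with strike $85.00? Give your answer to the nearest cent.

Risk-neutral probability p = (e^0.08 − 0.9)/(1.1 − 0.9) = 0.1833/0.2000 = 0.9164
Terminal stock prices: S_uu = 139.2, S_ud = 113.9, S_dd = 93.15
Terminal payoffs (S − K): max(54.15, 0) = 54.15, max(28.85, 0) = 28.85, max(8.15, 0) = 8.15
Node u (S = 126.5): V_u = e^(−0.08)·[0.9164·54.1500 + 0.0836·28.8500] = 48.0351
Node d (S = 103.5): V_d = e^(−0.08)·[0.9164·28.8500 + 0.0836·8.1500] = 25.0351
Node 0 (S = 115): V_0 = e^(−0.08)·[0.9164·48.0351 + 0.0836·25.0351] = 42.5678

$42.57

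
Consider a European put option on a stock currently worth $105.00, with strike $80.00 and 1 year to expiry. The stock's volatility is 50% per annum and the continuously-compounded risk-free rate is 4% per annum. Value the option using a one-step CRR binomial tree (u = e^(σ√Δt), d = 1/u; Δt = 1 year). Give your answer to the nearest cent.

CRR parameters: u = e^(σ√Δt) = e^(0.5·√1) = 1.6487, d = 1/u = 0.6065
Per-period rate: rΔt = 0.04·1 = 0.04, so R = e^0.04 = 1.0408
Risk-neutral probability p = (e^0.04 − 0.6065)/(1.6487 − 0.6065) = 0.4343/1.0422 = 0.4167
Terminal stock prices: S_u = 173.1, S_d = 63.69
Terminal payoffs (K − S): max(-93.12, 0) = 0, max(16.31, 0) = 16.31
Node 0 (S = 105): V_0 = e^(−0.04)·[0.4167·0.0000 + 0.5833·16.3143] = 9.1430

$9.14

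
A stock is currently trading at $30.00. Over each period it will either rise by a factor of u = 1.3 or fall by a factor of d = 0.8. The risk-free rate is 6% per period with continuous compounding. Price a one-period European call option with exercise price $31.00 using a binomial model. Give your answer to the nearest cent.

$3.95

Risk-neutral probability p = (e^0.06 − 0.8)/(1.3 − 0.8) = 0.2618/0.5000 = 0.5237
Terminal stock prices: S_u = 39, S_d = 24
Terminal payoffs (S − K): max(8, 0) = 8, max(-7, 0) = 0
Node 0 (S = 30): V_0 = e^(−0.06)·[0.5237·8.0000 + 0.4763·0.0000] = 3.9454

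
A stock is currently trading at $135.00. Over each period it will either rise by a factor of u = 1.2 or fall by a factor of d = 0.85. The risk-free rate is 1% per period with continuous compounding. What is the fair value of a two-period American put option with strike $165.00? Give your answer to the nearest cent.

Risk-neutral probability p = (e^0.01 − 0.85)/(1.2 − 0.85) = 0.1601/0.3500 = 0.4573
Terminal stock prices: S_uu = 194.4, S_ud = 137.7, S_dd = 97.54
Terminal payoffs (K − S): max(-29.4, 0) = 0, max(27.3, 0) = 27.3, max(67.46, 0) = 67.46
Node u (S = 162): continuation = e^(−0.01)·[0.4573·0.0000 + 0.5427·27.3000] = 14.6687; exercise value = 3.0000 ≤ continuation, so V_u = 14.6687
Node d (S = 114.8): continuation = e^(−0.01)·[0.4573·27.3000 + 0.5427·67.4625] = 48.6082; exercise value = 50.2500 > continuation, so V_d = 50.2500 (exercise)
Node 0 (S = 135): continuation = e^(−0.01)·[0.4573·14.6687 + 0.5427·50.2500] = 33.6410; exercise value = 30.0000 ≤ continuation, so V_0 = 33.6410

$33.64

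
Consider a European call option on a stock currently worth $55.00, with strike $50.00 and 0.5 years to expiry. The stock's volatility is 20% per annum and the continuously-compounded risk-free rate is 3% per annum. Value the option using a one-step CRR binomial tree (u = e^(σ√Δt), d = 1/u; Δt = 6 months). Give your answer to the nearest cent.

CRR parameters: u = e^(σ√Δt) = e^(0.2·√0.5) = 1.1519, d = 1/u = 0.8681
Per-period rate: rΔt = 0.03·0.5 = 0.015, so R = e^0.015 = 1.0151
Risk-neutral probability p = (e^0.015 − 0.8681)/(1.1519 − 0.8681) = 0.1470/0.2838 = 0.5180
Terminal stock prices: S_u = 63.36, S_d = 47.75
Terminal payoffs (S − K): max(13.36, 0) = 13.36, max(-2.253, 0) = 0
Node 0 (S = 55): V_0 = e^(−0.015)·[0.5180·13.3550 + 0.4820·0.0000] = 6.8144

$6.81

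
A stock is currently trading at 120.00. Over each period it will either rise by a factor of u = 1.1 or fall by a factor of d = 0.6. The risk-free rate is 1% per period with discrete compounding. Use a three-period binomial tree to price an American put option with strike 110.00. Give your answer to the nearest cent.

13.92

Risk-neutral probability p = (1 + 0.01 − 0.6)/(1.1 − 0.6) = 0.4100/0.5000 = 0.8200
Terminal stock prices: S_uuu = 159.7, S_uud = 87.12, S_udd = 47.52, S_ddd = 25.92
Terminal payoffs (K − S): max(-49.72, 0) = 0, max(22.88, 0) = 22.88, max(62.48, 0) = 62.48, max(84.08, 0) = 84.08
Node uu (S = 145.2): continuation = 1/1.01·[0.8200·0.0000 + 0.1800·22.8800] = 4.0776; exercise value = 0.0000 ≤ continuation, so V_uu = 4.0776
Node ud (S = 79.2): continuation = 1/1.01·[0.8200·22.8800 + 0.1800·62.4800] = 29.7109; exercise value = 30.8000 > continuation, so V_ud = 30.8000 (exercise)
Node dd (S = 43.2): continuation = 1/1.01·[0.8200·62.4800 + 0.1800·84.0800] = 65.7109; exercise value = 66.8000 > continuation, so V_dd = 66.8000 (exercise)
Node u (S = 132): continuation = 1/1.01·[0.8200·4.0776 + 0.1800·30.8000] = 8.7997; exercise value = 0.0000 ≤ continuation, so V_u = 8.7997
Node d (S = 72): continuation = 1/1.01·[0.8200·30.8000 + 0.1800·66.8000] = 36.9109; exercise value = 38.0000 > continuation, so V_d = 38.0000 (exercise)
Node 0 (S = 120): continuation = 1/1.01·[0.8200·8.7997 + 0.1800·38.0000] = 13.9166; exercise value = 0.0000 ≤ continuation, so V_0 = 13.9166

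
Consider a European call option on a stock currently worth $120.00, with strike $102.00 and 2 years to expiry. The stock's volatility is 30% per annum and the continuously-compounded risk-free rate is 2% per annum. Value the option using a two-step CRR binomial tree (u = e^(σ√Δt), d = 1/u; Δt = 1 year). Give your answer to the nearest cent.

CRR parameters: u = e^(σ√Δt) = e^(0.3·√1) = 1.3499, d = 1/u = 0.7408
Per-period rate: rΔt = 0.02·1 = 0.02, so R = e^0.02 = 1.0202
Risk-neutral probability p = (e^0.02 − 0.7408)/(1.3499 − 0.7408) = 0.2794/0.6090 = 0.4587
Terminal stock prices: S_uu = 218.7, S_ud = 120, S_dd = 65.86
Terminal payoffs (S − K): max(116.7, 0) = 116.7, max(18, 0) = 18, max(-36.14, 0) = 0
Node u (S = 162): V_u = e^(−0.02)·[0.4587·116.6543 + 0.5413·18.0000] = 62.0028
Node d (S = 88.9): V_d = e^(−0.02)·[0.4587·18.0000 + 0.5413·0.0000] = 8.0936
Node 0 (S = 120): V_0 = e^(−0.02)·[0.4587·62.0028 + 0.5413·8.0936] = 32.1732

$32.17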